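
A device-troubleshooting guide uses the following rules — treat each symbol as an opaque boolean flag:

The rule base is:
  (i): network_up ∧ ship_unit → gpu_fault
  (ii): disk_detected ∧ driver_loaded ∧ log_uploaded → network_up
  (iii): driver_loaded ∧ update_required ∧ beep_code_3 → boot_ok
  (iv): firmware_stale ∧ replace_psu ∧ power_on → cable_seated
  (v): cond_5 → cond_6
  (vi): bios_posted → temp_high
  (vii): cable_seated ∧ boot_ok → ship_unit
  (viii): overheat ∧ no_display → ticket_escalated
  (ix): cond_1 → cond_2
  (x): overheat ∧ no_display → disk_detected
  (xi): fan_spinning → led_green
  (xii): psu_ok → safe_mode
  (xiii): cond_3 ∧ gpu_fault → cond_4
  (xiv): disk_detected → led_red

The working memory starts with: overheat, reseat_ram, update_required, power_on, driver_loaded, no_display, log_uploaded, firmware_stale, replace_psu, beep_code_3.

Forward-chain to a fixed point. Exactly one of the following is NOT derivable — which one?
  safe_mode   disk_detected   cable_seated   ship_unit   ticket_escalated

safe_mode

[1] (iii) [driver_loaded ∧ update_required ∧ beep_code_3 → boot_ok]; (iv) [firmware_stale ∧ replace_psu ∧ power_on → cable_seated]; (viii) [overheat ∧ no_display → ticket_escalated]; (x) [overheat ∧ no_display → disk_detected]. ⇒ new: boot_ok, cable_seated, ticket_escalated, disk_detected.
[2] (ii) [disk_detected ∧ driver_loaded ∧ log_uploaded → network_up]; (vii) [cable_seated ∧ boot_ok → ship_unit]; (xiv) [disk_detected → led_red]. ⇒ new: network_up, ship_unit, led_red.
[3] (i) [network_up ∧ ship_unit → gpu_fault]. ⇒ new: gpu_fault.
Derived: disk_detected (round 1), ship_unit (round 2), cable_seated (round 1), ticket_escalated (round 1). safe_mode never appears in any round.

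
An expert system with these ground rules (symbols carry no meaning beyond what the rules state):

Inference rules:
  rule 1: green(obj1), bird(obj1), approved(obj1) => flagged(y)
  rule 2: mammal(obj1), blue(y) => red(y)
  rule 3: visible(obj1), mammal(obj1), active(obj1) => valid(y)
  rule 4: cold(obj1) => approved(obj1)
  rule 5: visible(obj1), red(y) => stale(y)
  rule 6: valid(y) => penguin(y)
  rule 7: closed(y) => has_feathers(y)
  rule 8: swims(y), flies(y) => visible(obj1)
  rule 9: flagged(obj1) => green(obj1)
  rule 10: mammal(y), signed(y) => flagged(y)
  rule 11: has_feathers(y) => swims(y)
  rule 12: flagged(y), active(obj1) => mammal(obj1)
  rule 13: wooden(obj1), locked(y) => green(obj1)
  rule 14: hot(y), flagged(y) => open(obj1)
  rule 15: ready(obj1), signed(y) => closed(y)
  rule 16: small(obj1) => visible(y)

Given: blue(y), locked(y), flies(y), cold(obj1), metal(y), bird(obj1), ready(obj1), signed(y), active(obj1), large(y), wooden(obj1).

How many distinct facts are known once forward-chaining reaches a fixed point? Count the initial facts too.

23

Round 1 fires rule 4, rule 13, rule 15, giving approved(obj1), green(obj1), closed(y).
Round 2 fires rule 1, rule 7, giving flagged(y), has_feathers(y).
Round 3 fires rule 11, rule 12, giving swims(y), mammal(obj1).
Round 4 fires rule 2, rule 8, giving red(y), visible(obj1).
Round 5 fires rule 3, rule 5, giving valid(y), stale(y).
Round 6 fires rule 6, giving penguin(y).
Closure: {active(obj1), approved(obj1), bird(obj1), blue(y), closed(y), cold(obj1), flagged(y), flies(y), green(obj1), has_feathers(y), large(y), locked(y), mammal(obj1), metal(y), penguin(y), ready(obj1), red(y), signed(y), stale(y), swims(y), valid(y), visible(obj1), wooden(obj1)} — 23 facts.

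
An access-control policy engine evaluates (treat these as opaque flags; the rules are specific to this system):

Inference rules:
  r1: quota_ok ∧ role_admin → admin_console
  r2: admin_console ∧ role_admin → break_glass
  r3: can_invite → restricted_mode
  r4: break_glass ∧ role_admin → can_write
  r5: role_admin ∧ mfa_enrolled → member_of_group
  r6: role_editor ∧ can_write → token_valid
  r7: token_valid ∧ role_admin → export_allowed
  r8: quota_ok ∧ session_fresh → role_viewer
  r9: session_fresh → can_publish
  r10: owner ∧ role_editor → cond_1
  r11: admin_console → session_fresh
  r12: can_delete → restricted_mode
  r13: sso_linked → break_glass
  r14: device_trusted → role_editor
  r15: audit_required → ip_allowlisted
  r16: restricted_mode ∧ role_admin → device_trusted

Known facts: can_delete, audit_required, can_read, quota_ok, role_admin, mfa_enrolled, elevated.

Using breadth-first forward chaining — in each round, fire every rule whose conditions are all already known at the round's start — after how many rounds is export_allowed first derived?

[1] r1 [quota_ok ∧ role_admin → admin_console]; r5 [role_admin ∧ mfa_enrolled → member_of_group]; r12 [can_delete → restricted_mode]; r15 [audit_required → ip_allowlisted]. ⇒ new: admin_console, member_of_group, restricted_mode, ip_allowlisted.
[2] r2 [admin_console ∧ role_admin → break_glass]; r11 [admin_console → session_fresh]; r16 [restricted_mode ∧ role_admin → device_trusted]. ⇒ new: break_glass, session_fresh, device_trusted.
[3] r4 [break_glass ∧ role_admin → can_write]; r8 [quota_ok ∧ session_fresh → role_viewer]; r9 [session_fresh → can_publish]; r14 [device_trusted → role_editor]. ⇒ new: can_write, role_viewer, can_publish, role_editor.
[4] r6 [role_editor ∧ can_write → token_valid]. ⇒ new: token_valid.
[5] r7 [token_valid ∧ role_admin → export_allowed]. ⇒ new: export_allowed.
export_allowed first appears in round 5.

5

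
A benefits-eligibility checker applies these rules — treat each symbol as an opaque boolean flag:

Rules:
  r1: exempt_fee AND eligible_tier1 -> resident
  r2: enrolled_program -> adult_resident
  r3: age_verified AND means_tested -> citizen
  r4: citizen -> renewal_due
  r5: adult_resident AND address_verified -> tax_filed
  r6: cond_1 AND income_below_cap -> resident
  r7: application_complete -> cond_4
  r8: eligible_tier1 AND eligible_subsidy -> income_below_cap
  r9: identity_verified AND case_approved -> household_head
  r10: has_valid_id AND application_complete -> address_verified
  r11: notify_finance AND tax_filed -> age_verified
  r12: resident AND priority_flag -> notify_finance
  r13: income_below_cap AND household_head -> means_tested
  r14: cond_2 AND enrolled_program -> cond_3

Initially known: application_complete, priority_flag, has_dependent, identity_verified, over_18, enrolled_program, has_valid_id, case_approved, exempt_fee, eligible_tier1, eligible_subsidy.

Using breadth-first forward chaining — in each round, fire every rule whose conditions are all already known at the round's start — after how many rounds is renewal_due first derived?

Round 1 — r1, r2, r7, r8, r9, r10, derive resident, adult_resident, cond_4, income_below_cap, household_head, address_verified.
Round 2 — r5, r12, r13, derive tax_filed, notify_finance, means_tested.
Round 3 — r11, derive age_verified.
Round 4 — r3, derive citizen.
Round 5 — r4, derive renewal_due.
renewal_due first appears in round 5.

5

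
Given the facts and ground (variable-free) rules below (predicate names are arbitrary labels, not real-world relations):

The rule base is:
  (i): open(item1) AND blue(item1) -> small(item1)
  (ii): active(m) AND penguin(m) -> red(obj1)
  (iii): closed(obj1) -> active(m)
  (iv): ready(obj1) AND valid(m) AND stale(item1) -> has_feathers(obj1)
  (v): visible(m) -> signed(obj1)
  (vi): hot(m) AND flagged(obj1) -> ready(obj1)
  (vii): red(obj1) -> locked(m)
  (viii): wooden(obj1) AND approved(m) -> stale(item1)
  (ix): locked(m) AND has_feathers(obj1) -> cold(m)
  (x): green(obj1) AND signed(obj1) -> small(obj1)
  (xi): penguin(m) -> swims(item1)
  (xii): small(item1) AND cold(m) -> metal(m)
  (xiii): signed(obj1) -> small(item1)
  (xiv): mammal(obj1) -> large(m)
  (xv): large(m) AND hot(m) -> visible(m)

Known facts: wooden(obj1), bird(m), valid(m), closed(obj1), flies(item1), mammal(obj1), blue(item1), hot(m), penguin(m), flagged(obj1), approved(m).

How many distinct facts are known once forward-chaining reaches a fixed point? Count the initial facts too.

24

Round 1 — (iii), (vi), (viii), (xi), (xiv), derive active(m), ready(obj1), stale(item1), swims(item1), large(m).
Round 2 — (ii), (iv), (xv), derive red(obj1), has_feathers(obj1), visible(m).
Round 3 — (v), (vii), derive signed(obj1), locked(m).
Round 4 — (ix), (xiii), derive cold(m), small(item1).
Round 5 — (xii), derive metal(m).
Closure: {active(m), approved(m), bird(m), blue(item1), closed(obj1), cold(m), flagged(obj1), flies(item1), has_feathers(obj1), hot(m), large(m), locked(m), mammal(obj1), metal(m), penguin(m), ready(obj1), red(obj1), signed(obj1), small(item1), stale(item1), swims(item1), valid(m), visible(m), wooden(obj1)} — 24 facts.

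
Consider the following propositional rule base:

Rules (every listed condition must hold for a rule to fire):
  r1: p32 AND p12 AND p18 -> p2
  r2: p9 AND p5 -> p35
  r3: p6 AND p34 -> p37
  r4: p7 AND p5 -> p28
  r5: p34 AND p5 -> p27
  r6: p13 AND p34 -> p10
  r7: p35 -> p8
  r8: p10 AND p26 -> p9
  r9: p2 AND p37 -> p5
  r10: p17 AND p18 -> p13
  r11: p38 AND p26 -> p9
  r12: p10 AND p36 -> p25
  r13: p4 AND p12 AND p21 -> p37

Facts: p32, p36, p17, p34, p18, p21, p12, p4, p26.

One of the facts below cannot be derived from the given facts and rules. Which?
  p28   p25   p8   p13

Round 1: r1 [p32 AND p12 AND p18 -> p2]; r10 [p17 AND p18 -> p13]; r13 [p4 AND p12 AND p21 -> p37]. Adds p2, p13, p37.
Round 2: r6 [p13 AND p34 -> p10]; r9 [p2 AND p37 -> p5]. Adds p10, p5.
Round 3: r5 [p34 AND p5 -> p27]; r8 [p10 AND p26 -> p9]; r12 [p10 AND p36 -> p25]. Adds p27, p9, p25.
Round 4: r2 [p9 AND p5 -> p35]. Adds p35.
Round 5: r7 [p35 -> p8]. Adds p8.
Derived: p13 (round 1), p25 (round 3), p8 (round 5). p28 never appears in any round.

p28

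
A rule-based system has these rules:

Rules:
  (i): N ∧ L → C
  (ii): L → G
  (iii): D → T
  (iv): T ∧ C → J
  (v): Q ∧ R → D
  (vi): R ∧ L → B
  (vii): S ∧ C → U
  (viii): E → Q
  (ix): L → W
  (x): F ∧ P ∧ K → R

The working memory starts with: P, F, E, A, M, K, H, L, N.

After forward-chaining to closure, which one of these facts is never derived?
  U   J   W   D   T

[1] (i) [N ∧ L → C]; (ii) [L → G]; (viii) [E → Q]; (ix) [L → W]; (x) [F ∧ P ∧ K → R]. ⇒ new: C, G, Q, W, R.
[2] (v) [Q ∧ R → D]; (vi) [R ∧ L → B]. ⇒ new: D, B.
[3] (iii) [D → T]. ⇒ new: T.
[4] (iv) [T ∧ C → J]. ⇒ new: J.
Derived: D (round 2), W (round 1), T (round 3), J (round 4). U never appears in any round.

U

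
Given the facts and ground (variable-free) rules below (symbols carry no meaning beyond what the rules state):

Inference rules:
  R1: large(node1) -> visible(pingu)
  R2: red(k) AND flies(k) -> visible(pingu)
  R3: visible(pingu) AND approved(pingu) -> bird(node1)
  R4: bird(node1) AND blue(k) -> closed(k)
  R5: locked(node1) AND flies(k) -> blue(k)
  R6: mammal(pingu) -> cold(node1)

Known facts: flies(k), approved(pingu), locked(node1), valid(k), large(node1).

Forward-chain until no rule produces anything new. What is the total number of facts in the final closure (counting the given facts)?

[1] R1 [large(node1) -> visible(pingu)]; R5 [locked(node1) AND flies(k) -> blue(k)]. ⇒ new: visible(pingu), blue(k).
[2] R3 [visible(pingu) AND approved(pingu) -> bird(node1)]. ⇒ new: bird(node1).
[3] R4 [bird(node1) AND blue(k) -> closed(k)]. ⇒ new: closed(k).
Closure: {approved(pingu), bird(node1), blue(k), closed(k), flies(k), large(node1), locked(node1), valid(k), visible(pingu)} — 9 facts.

9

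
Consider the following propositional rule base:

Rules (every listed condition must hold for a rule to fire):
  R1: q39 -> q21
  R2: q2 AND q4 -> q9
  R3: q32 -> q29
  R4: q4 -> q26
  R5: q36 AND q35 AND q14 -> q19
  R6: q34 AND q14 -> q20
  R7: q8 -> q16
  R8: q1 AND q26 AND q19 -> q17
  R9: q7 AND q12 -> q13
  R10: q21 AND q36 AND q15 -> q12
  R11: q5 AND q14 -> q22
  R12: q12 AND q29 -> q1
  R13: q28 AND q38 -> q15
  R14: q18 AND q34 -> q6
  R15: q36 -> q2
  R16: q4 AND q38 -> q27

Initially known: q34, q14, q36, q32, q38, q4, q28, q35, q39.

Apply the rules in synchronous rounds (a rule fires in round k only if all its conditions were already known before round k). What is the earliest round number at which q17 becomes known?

Round 1: R1 [q39 -> q21]; R3 [q32 -> q29]; R4 [q4 -> q26]; R5 [q36 AND q35 AND q14 -> q19]; R6 [q34 AND q14 -> q20]; R13 [q28 AND q38 -> q15]; R15 [q36 -> q2]; R16 [q4 AND q38 -> q27]. New: q21, q29, q26, q19, q20, q15, q2, q27.
Round 2: R2 [q2 AND q4 -> q9]; R10 [q21 AND q36 AND q15 -> q12]. New: q9, q12.
Round 3: R12 [q12 AND q29 -> q1]. New: q1.
Round 4: R8 [q1 AND q26 AND q19 -> q17]. New: q17.
q17 first appears in round 4.

4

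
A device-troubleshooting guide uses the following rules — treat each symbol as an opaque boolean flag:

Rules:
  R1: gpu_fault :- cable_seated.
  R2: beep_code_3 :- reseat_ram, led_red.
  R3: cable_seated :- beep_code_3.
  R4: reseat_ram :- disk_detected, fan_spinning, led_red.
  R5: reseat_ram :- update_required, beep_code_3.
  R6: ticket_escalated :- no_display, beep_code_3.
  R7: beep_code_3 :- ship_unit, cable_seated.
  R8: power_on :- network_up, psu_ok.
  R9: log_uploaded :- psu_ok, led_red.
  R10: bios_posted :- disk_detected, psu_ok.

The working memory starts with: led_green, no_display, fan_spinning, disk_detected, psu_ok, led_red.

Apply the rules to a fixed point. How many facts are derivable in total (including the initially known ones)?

[1] R4 [reseat_ram :- disk_detected, fan_spinning, led_red.]; R9 [log_uploaded :- psu_ok, led_red.]; R10 [bios_posted :- disk_detected, psu_ok.]. ⇒ new: reseat_ram, log_uploaded, bios_posted.
[2] R2 [beep_code_3 :- reseat_ram, led_red.]. ⇒ new: beep_code_3.
[3] R3 [cable_seated :- beep_code_3.]; R6 [ticket_escalated :- no_display, beep_code_3.]. ⇒ new: cable_seated, ticket_escalated.
[4] R1 [gpu_fault :- cable_seated.]. ⇒ new: gpu_fault.
Closure: {beep_code_3, bios_posted, cable_seated, disk_detected, fan_spinning, gpu_fault, led_green, led_red, log_uploaded, no_display, psu_ok, reseat_ram, ticket_escalated} — 13 facts.

13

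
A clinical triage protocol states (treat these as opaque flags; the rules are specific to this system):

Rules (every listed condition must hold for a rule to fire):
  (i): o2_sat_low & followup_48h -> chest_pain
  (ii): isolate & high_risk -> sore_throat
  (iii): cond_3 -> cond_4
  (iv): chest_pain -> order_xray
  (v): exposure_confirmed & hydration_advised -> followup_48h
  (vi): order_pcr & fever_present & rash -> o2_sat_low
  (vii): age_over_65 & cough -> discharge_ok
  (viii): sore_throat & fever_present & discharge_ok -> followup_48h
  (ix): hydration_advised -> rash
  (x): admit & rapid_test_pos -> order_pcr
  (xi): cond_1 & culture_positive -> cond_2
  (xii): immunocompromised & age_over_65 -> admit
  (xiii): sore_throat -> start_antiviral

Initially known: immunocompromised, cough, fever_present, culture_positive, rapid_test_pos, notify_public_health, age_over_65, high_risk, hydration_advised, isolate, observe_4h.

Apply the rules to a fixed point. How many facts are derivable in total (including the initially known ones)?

21

Round 1 — (ii), (vii), (ix), (xii), derive sore_throat, discharge_ok, rash, admit.
Round 2 — (viii), (x), (xiii), derive followup_48h, order_pcr, start_antiviral.
Round 3 — (vi), derive o2_sat_low.
Round 4 — (i), derive chest_pain.
Round 5 — (iv), derive order_xray.
Closure: {admit, age_over_65, chest_pain, cough, culture_positive, discharge_ok, fever_present, followup_48h, high_risk, hydration_advised, immunocompromised, isolate, notify_public_health, o2_sat_low, observe_4h, order_pcr, order_xray, rapid_test_pos, rash, sore_throat, start_antiviral} — 21 facts.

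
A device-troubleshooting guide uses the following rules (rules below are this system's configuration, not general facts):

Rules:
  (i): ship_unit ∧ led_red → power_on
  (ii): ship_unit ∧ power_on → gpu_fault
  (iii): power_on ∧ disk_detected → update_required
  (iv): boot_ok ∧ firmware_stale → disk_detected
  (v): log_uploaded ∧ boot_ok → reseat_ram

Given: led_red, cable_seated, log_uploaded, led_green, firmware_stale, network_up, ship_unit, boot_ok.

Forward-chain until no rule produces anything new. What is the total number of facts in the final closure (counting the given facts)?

Round 1: (i) [ship_unit ∧ led_red → power_on]; (iv) [boot_ok ∧ firmware_stale → disk_detected]; (v) [log_uploaded ∧ boot_ok → reseat_ram]. Adds power_on, disk_detected, reseat_ram.
Round 2: (ii) [ship_unit ∧ power_on → gpu_fault]; (iii) [power_on ∧ disk_detected → update_required]. Adds gpu_fault, update_required.
Closure: {boot_ok, cable_seated, disk_detected, firmware_stale, gpu_fault, led_green, led_red, log_uploaded, network_up, power_on, reseat_ram, ship_unit, update_required} — 13 facts.

13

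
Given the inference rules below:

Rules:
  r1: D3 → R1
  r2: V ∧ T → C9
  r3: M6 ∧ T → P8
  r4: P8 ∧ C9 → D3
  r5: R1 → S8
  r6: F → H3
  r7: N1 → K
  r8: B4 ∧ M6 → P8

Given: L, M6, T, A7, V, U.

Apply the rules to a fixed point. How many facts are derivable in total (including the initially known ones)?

11

Round 1: r2 [V ∧ T → C9]; r3 [M6 ∧ T → P8]. New: C9, P8.
Round 2: r4 [P8 ∧ C9 → D3]. New: D3.
Round 3: r1 [D3 → R1]. New: R1.
Round 4: r5 [R1 → S8]. New: S8.
Closure: {A7, C9, D3, L, M6, P8, R1, S8, T, U, V} — 11 facts.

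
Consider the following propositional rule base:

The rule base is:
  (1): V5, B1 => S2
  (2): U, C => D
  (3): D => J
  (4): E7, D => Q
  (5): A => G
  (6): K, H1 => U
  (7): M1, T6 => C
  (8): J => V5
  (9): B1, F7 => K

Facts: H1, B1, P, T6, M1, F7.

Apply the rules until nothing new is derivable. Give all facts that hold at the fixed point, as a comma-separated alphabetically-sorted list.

B1, C, D, F7, H1, J, K, M1, P, S2, T6, U, V5

Round 1: (7) [M1, T6 => C]; (9) [B1, F7 => K]. Adds C, K.
Round 2: (6) [K, H1 => U]. Adds U.
Round 3: (2) [U, C => D]. Adds D.
Round 4: (3) [D => J]. Adds J.
Round 5: (8) [J => V5]. Adds V5.
Round 6: (1) [V5, B1 => S2]. Adds S2.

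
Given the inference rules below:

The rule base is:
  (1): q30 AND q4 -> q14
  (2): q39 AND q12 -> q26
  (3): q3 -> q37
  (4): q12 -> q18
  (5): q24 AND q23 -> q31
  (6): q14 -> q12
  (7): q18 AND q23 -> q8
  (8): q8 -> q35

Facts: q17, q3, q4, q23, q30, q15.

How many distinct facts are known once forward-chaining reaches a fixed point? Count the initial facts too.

12

Round 1 fires (1), (3), giving q14, q37.
Round 2 fires (6), giving q12.
Round 3 fires (4), giving q18.
Round 4 fires (7), giving q8.
Round 5 fires (8), giving q35.
Closure: {q12, q14, q15, q17, q18, q23, q3, q30, q35, q37, q4, q8} — 12 facts.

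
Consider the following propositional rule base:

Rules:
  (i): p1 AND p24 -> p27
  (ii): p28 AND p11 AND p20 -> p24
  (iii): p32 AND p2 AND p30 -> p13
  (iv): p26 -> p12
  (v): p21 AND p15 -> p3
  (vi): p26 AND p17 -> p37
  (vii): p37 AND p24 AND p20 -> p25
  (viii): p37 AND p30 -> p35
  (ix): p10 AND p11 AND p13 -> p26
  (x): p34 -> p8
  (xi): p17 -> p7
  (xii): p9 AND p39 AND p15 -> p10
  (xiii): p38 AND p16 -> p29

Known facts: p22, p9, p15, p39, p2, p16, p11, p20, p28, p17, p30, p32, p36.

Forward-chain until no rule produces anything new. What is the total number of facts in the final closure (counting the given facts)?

22

[1] (ii) [p28 AND p11 AND p20 -> p24]; (iii) [p32 AND p2 AND p30 -> p13]; (xi) [p17 -> p7]; (xii) [p9 AND p39 AND p15 -> p10]. ⇒ new: p24, p13, p7, p10.
[2] (ix) [p10 AND p11 AND p13 -> p26]. ⇒ new: p26.
[3] (iv) [p26 -> p12]; (vi) [p26 AND p17 -> p37]. ⇒ new: p12, p37.
[4] (vii) [p37 AND p24 AND p20 -> p25]; (viii) [p37 AND p30 -> p35]. ⇒ new: p25, p35.
Closure: {p10, p11, p12, p13, p15, p16, p17, p2, p20, p22, p24, p25, p26, p28, p30, p32, p35, p36, p37, p39, p7, p9} — 22 facts.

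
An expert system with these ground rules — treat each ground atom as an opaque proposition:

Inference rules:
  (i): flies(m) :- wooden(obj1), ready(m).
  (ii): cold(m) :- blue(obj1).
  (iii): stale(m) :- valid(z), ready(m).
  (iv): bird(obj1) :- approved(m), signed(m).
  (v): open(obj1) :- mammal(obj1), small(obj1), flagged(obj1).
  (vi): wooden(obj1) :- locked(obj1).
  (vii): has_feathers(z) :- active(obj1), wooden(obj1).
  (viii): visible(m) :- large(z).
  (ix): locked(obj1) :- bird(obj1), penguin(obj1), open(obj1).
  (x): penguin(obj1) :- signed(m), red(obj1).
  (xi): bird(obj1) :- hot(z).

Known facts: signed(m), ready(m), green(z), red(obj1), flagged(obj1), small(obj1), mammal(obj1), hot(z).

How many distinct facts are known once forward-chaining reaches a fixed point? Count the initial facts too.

14

[1] (v) [open(obj1) :- mammal(obj1), small(obj1), flagged(obj1).]; (x) [penguin(obj1) :- signed(m), red(obj1).]; (xi) [bird(obj1) :- hot(z).]. ⇒ new: open(obj1), penguin(obj1), bird(obj1).
[2] (ix) [locked(obj1) :- bird(obj1), penguin(obj1), open(obj1).]. ⇒ new: locked(obj1).
[3] (vi) [wooden(obj1) :- locked(obj1).]. ⇒ new: wooden(obj1).
[4] (i) [flies(m) :- wooden(obj1), ready(m).]. ⇒ new: flies(m).
Closure: {bird(obj1), flagged(obj1), flies(m), green(z), hot(z), locked(obj1), mammal(obj1), open(obj1), penguin(obj1), ready(m), red(obj1), signed(m), small(obj1), wooden(obj1)} — 14 facts.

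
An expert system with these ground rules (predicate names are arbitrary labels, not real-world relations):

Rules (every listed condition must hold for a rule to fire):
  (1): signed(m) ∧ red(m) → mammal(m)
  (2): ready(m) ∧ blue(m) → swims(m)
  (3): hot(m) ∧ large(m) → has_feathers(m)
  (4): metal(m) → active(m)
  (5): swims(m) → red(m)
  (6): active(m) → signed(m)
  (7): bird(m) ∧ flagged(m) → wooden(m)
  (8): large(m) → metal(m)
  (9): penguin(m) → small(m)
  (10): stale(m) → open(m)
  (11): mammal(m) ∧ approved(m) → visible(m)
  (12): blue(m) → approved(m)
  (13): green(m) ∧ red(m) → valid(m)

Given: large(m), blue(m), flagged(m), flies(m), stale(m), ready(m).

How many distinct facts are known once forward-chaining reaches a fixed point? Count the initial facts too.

15

[1] (2) [ready(m) ∧ blue(m) → swims(m)]; (8) [large(m) → metal(m)]; (10) [stale(m) → open(m)]; (12) [blue(m) → approved(m)]. ⇒ new: swims(m), metal(m), open(m), approved(m).
[2] (4) [metal(m) → active(m)]; (5) [swims(m) → red(m)]. ⇒ new: active(m), red(m).
[3] (6) [active(m) → signed(m)]. ⇒ new: signed(m).
[4] (1) [signed(m) ∧ red(m) → mammal(m)]. ⇒ new: mammal(m).
[5] (11) [mammal(m) ∧ approved(m) → visible(m)]. ⇒ new: visible(m).
Closure: {active(m), approved(m), blue(m), flagged(m), flies(m), large(m), mammal(m), metal(m), open(m), ready(m), red(m), signed(m), stale(m), swims(m), visible(m)} — 15 facts.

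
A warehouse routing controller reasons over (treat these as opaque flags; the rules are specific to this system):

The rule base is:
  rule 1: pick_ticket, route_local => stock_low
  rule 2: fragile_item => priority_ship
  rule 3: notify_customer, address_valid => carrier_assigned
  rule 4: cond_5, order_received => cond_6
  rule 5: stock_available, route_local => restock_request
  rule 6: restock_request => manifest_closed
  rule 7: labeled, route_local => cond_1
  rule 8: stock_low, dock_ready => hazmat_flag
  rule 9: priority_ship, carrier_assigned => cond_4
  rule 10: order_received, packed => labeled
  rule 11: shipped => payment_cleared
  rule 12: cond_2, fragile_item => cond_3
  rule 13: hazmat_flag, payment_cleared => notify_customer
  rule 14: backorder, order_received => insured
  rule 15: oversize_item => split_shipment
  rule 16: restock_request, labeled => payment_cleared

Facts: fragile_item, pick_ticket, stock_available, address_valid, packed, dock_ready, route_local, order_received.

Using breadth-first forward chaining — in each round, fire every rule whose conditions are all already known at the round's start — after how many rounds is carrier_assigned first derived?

4

[1] rule 1 [pick_ticket, route_local => stock_low]; rule 2 [fragile_item => priority_ship]; rule 5 [stock_available, route_local => restock_request]; rule 10 [order_received, packed => labeled]. ⇒ new: stock_low, priority_ship, restock_request, labeled.
[2] rule 6 [restock_request => manifest_closed]; rule 7 [labeled, route_local => cond_1]; rule 8 [stock_low, dock_ready => hazmat_flag]; rule 16 [restock_request, labeled => payment_cleared]. ⇒ new: manifest_closed, cond_1, hazmat_flag, payment_cleared.
[3] rule 13 [hazmat_flag, payment_cleared => notify_customer]. ⇒ new: notify_customer.
[4] rule 3 [notify_customer, address_valid => carrier_assigned]. ⇒ new: carrier_assigned.
carrier_assigned first appears in round 4.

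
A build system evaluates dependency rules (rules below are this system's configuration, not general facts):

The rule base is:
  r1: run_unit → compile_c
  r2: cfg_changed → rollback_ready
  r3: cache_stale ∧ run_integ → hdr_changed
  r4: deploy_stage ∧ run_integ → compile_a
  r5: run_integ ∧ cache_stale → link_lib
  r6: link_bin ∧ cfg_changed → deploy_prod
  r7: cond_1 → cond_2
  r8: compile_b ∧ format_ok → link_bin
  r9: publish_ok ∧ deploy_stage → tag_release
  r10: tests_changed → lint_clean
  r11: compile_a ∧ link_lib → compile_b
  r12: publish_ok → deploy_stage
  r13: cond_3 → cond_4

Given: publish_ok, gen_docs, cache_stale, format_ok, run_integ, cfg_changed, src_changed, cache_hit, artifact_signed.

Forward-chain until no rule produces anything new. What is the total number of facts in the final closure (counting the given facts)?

[1] r2 [cfg_changed → rollback_ready]; r3 [cache_stale ∧ run_integ → hdr_changed]; r5 [run_integ ∧ cache_stale → link_lib]; r12 [publish_ok → deploy_stage]. ⇒ new: rollback_ready, hdr_changed, link_lib, deploy_stage.
[2] r4 [deploy_stage ∧ run_integ → compile_a]; r9 [publish_ok ∧ deploy_stage → tag_release]. ⇒ new: compile_a, tag_release.
[3] r11 [compile_a ∧ link_lib → compile_b]. ⇒ new: compile_b.
[4] r8 [compile_b ∧ format_ok → link_bin]. ⇒ new: link_bin.
[5] r6 [link_bin ∧ cfg_changed → deploy_prod]. ⇒ new: deploy_prod.
Closure: {artifact_signed, cache_hit, cache_stale, cfg_changed, compile_a, compile_b, deploy_prod, deploy_stage, format_ok, gen_docs, hdr_changed, link_bin, link_lib, publish_ok, rollback_ready, run_integ, src_changed, tag_release} — 18 facts.

18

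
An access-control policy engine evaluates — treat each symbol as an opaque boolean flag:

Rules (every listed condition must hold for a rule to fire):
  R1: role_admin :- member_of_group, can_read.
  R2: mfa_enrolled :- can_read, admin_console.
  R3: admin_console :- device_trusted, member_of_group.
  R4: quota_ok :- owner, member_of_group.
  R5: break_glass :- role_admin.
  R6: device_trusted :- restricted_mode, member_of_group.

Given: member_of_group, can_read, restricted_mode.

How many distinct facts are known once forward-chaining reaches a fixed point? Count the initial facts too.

8

[1] R1 [role_admin :- member_of_group, can_read.]; R6 [device_trusted :- restricted_mode, member_of_group.]. ⇒ new: role_admin, device_trusted.
[2] R3 [admin_console :- device_trusted, member_of_group.]; R5 [break_glass :- role_admin.]. ⇒ new: admin_console, break_glass.
[3] R2 [mfa_enrolled :- can_read, admin_console.]. ⇒ new: mfa_enrolled.
Closure: {admin_console, break_glass, can_read, device_trusted, member_of_group, mfa_enrolled, restricted_mode, role_admin} — 8 facts.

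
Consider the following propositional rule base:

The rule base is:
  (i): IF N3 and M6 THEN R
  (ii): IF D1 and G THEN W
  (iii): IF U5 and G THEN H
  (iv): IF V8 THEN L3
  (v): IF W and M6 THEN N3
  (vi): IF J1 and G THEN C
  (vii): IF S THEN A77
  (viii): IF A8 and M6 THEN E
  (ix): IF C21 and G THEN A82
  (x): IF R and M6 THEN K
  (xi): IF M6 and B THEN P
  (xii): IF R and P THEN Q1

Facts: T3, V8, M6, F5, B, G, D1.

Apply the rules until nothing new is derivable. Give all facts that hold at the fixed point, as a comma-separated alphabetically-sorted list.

B, D1, F5, G, K, L3, M6, N3, P, Q1, R, T3, V8, W

Round 1: (ii) [IF D1 and G THEN W]; (iv) [IF V8 THEN L3]; (xi) [IF M6 and B THEN P]. Adds W, L3, P.
Round 2: (v) [IF W and M6 THEN N3]. Adds N3.
Round 3: (i) [IF N3 and M6 THEN R]. Adds R.
Round 4: (x) [IF R and M6 THEN K]; (xii) [IF R and P THEN Q1]. Adds K, Q1.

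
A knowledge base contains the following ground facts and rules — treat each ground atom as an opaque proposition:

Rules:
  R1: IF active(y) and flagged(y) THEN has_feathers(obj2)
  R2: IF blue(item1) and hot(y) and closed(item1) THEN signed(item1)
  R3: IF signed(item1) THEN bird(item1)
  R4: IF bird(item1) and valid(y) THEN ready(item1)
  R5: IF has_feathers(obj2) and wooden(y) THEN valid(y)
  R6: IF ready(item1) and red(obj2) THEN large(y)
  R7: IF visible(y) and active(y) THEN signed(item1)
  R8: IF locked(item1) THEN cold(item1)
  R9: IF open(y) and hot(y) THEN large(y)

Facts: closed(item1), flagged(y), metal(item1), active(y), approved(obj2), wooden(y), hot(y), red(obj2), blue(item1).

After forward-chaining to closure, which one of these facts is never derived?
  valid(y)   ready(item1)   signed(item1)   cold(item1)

Round 1 — R1, R2, derive has_feathers(obj2), signed(item1).
Round 2 — R3, R5, derive bird(item1), valid(y).
Round 3 — R4, derive ready(item1).
Round 4 — R6, derive large(y).
Derived: signed(item1) (round 1), ready(item1) (round 3), valid(y) (round 2). cold(item1) never appears in any round.

cold(item1)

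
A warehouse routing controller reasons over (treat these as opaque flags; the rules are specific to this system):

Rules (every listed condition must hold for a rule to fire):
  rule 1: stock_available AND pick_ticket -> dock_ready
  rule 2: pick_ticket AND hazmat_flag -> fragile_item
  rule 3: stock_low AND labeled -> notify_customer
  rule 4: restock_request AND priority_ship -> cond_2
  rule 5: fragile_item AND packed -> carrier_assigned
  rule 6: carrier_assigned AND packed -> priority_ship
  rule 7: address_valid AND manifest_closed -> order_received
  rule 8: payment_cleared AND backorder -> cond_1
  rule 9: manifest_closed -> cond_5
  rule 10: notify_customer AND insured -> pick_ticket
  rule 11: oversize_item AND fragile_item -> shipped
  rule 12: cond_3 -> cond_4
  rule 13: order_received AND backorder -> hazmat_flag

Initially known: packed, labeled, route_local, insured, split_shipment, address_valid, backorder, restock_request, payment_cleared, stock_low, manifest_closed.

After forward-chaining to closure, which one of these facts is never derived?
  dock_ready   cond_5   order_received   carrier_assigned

Round 1: rule 3 [stock_low AND labeled -> notify_customer]; rule 7 [address_valid AND manifest_closed -> order_received]; rule 8 [payment_cleared AND backorder -> cond_1]; rule 9 [manifest_closed -> cond_5]. New: notify_customer, order_received, cond_1, cond_5.
Round 2: rule 10 [notify_customer AND insured -> pick_ticket]; rule 13 [order_received AND backorder -> hazmat_flag]. New: pick_ticket, hazmat_flag.
Round 3: rule 2 [pick_ticket AND hazmat_flag -> fragile_item]. New: fragile_item.
Round 4: rule 5 [fragile_item AND packed -> carrier_assigned]. New: carrier_assigned.
Round 5: rule 6 [carrier_assigned AND packed -> priority_ship]. New: priority_ship.
Round 6: rule 4 [restock_request AND priority_ship -> cond_2]. New: cond_2.
Derived: order_received (round 1), cond_5 (round 1), carrier_assigned (round 4). dock_ready never appears in any round.

dock_ready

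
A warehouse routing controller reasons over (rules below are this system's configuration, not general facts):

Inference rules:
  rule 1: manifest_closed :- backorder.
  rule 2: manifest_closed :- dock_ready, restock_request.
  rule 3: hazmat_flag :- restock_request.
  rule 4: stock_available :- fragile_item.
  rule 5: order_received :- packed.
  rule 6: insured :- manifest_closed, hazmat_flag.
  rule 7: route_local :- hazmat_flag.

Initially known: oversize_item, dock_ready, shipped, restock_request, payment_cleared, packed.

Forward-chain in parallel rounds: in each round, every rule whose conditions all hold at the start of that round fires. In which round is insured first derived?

[1] rule 2 [manifest_closed :- dock_ready, restock_request.]; rule 3 [hazmat_flag :- restock_request.]; rule 5 [order_received :- packed.]. ⇒ new: manifest_closed, hazmat_flag, order_received.
[2] rule 6 [insured :- manifest_closed, hazmat_flag.]; rule 7 [route_local :- hazmat_flag.]. ⇒ new: insured, route_local.
insured first appears in round 2.

2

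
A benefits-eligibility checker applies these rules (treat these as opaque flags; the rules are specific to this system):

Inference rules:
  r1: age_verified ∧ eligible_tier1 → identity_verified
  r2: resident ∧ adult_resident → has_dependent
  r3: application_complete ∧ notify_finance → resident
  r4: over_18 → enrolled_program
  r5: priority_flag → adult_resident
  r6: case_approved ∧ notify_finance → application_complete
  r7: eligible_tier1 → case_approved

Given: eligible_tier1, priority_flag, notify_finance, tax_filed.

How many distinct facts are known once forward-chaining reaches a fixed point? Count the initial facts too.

9

Round 1 — r5, r7, derive adult_resident, case_approved.
Round 2 — r6, derive application_complete.
Round 3 — r3, derive resident.
Round 4 — r2, derive has_dependent.
Closure: {adult_resident, application_complete, case_approved, eligible_tier1, has_dependent, notify_finance, priority_flag, resident, tax_filed} — 9 facts.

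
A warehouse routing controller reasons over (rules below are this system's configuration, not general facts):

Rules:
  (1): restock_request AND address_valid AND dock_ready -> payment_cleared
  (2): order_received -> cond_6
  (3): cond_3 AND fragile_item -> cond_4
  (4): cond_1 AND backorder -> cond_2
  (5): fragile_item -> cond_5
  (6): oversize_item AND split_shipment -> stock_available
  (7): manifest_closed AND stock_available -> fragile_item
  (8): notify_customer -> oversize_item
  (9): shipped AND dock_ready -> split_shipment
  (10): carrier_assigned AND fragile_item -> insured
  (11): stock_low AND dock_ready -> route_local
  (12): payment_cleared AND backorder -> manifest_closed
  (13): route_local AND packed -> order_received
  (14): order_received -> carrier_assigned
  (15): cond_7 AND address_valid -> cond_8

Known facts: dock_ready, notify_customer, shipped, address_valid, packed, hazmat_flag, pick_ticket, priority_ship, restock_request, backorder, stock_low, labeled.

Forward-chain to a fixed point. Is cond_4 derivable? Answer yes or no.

Round 1 — (1), (8), (9), (11), derive payment_cleared, oversize_item, split_shipment, route_local.
Round 2 — (6), (12), (13), derive stock_available, manifest_closed, order_received.
Round 3 — (2), (7), (14), derive cond_6, fragile_item, carrier_assigned.
Round 4 — (5), (10), derive cond_5, insured.
Fixed point reached. cond_4 is concluded only by (3); (3) needs cond_3 (never derived).

no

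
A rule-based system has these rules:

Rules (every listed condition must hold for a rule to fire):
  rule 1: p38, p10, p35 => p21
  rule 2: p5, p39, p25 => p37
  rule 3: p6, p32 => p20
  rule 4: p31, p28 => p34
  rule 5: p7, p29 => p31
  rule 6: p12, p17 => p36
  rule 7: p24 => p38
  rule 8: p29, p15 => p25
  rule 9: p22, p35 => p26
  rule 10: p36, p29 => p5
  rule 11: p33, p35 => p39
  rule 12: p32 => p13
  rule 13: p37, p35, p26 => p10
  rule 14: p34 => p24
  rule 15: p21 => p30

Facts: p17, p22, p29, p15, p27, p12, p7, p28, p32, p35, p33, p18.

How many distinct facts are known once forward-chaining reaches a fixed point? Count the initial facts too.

26

Round 1 — rule 5, rule 6, rule 8, rule 9, rule 11, rule 12, derive p31, p36, p25, p26, p39, p13.
Round 2 — rule 4, rule 10, derive p34, p5.
Round 3 — rule 2, rule 14, derive p37, p24.
Round 4 — rule 7, rule 13, derive p38, p10.
Round 5 — rule 1, derive p21.
Round 6 — rule 15, derive p30.
Closure: {p10, p12, p13, p15, p17, p18, p21, p22, p24, p25, p26, p27, p28, p29, p30, p31, p32, p33, p34, p35, p36, p37, p38, p39, p5, p7} — 26 facts.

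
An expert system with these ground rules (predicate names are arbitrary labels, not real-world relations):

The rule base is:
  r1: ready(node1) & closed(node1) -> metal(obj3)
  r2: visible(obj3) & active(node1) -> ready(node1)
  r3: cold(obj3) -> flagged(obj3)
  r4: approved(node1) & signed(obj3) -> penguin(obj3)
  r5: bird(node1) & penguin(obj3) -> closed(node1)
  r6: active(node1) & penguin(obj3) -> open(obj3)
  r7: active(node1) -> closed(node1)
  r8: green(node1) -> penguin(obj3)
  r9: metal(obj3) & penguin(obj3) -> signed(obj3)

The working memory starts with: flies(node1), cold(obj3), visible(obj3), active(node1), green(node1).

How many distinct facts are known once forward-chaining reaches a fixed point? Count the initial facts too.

Round 1: r2 [visible(obj3) & active(node1) -> ready(node1)]; r3 [cold(obj3) -> flagged(obj3)]; r7 [active(node1) -> closed(node1)]; r8 [green(node1) -> penguin(obj3)]. Adds ready(node1), flagged(obj3), closed(node1), penguin(obj3).
Round 2: r1 [ready(node1) & closed(node1) -> metal(obj3)]; r6 [active(node1) & penguin(obj3) -> open(obj3)]. Adds metal(obj3), open(obj3).
Round 3: r9 [metal(obj3) & penguin(obj3) -> signed(obj3)]. Adds signed(obj3).
Closure: {active(node1), closed(node1), cold(obj3), flagged(obj3), flies(node1), green(node1), metal(obj3), open(obj3), penguin(obj3), ready(node1), signed(obj3), visible(obj3)} — 12 facts.

12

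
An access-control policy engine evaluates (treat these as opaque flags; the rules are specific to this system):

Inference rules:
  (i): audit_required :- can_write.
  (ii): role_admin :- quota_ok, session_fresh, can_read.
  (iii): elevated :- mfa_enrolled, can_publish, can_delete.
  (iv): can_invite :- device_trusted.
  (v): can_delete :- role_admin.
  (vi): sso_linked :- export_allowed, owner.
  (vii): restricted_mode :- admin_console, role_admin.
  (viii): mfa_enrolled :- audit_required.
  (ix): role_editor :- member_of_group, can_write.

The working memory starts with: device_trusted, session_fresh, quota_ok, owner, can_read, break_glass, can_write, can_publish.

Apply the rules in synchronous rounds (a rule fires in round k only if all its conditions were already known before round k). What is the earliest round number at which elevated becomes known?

Round 1 — (i), (ii), (iv), derive audit_required, role_admin, can_invite.
Round 2 — (v), (viii), derive can_delete, mfa_enrolled.
Round 3 — (iii), derive elevated.
elevated first appears in round 3.

3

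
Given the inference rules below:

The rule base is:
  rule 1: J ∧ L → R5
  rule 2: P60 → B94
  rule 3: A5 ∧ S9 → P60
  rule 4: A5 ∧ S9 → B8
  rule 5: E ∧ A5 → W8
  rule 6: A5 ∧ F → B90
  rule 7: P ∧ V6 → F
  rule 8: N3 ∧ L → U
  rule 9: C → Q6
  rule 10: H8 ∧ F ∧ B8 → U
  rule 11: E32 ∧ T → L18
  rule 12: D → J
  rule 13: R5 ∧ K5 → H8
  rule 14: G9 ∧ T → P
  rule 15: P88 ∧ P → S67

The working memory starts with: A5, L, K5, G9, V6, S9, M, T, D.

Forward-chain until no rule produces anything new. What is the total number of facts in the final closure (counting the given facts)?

[1] rule 3 [A5 ∧ S9 → P60]; rule 4 [A5 ∧ S9 → B8]; rule 12 [D → J]; rule 14 [G9 ∧ T → P]. ⇒ new: P60, B8, J, P.
[2] rule 1 [J ∧ L → R5]; rule 2 [P60 → B94]; rule 7 [P ∧ V6 → F]. ⇒ new: R5, B94, F.
[3] rule 6 [A5 ∧ F → B90]; rule 13 [R5 ∧ K5 → H8]. ⇒ new: B90, H8.
[4] rule 10 [H8 ∧ F ∧ B8 → U]. ⇒ new: U.
Closure: {A5, B8, B90, B94, D, F, G9, H8, J, K5, L, M, P, P60, R5, S9, T, U, V6} — 19 facts.

19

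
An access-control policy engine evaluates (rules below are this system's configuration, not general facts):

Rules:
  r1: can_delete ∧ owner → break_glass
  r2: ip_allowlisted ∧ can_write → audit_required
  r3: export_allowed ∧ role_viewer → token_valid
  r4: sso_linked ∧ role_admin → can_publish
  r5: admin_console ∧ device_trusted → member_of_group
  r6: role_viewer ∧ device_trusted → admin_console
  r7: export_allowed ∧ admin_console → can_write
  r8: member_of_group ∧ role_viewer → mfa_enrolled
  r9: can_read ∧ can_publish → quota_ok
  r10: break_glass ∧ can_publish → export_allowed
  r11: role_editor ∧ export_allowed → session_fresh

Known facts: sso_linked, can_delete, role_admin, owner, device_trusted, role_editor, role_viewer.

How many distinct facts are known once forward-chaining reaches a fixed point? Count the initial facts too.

16

Round 1: r1 [can_delete ∧ owner → break_glass]; r4 [sso_linked ∧ role_admin → can_publish]; r6 [role_viewer ∧ device_trusted → admin_console]. Adds break_glass, can_publish, admin_console.
Round 2: r5 [admin_console ∧ device_trusted → member_of_group]; r10 [break_glass ∧ can_publish → export_allowed]. Adds member_of_group, export_allowed.
Round 3: r3 [export_allowed ∧ role_viewer → token_valid]; r7 [export_allowed ∧ admin_console → can_write]; r8 [member_of_group ∧ role_viewer → mfa_enrolled]; r11 [role_editor ∧ export_allowed → session_fresh]. Adds token_valid, can_write, mfa_enrolled, session_fresh.
Closure: {admin_console, break_glass, can_delete, can_publish, can_write, device_trusted, export_allowed, member_of_group, mfa_enrolled, owner, role_admin, role_editor, role_viewer, session_fresh, sso_linked, token_valid} — 16 facts.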